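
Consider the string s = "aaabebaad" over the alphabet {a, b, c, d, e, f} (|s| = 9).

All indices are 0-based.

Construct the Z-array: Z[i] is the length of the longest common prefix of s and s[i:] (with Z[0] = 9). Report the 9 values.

Z[0]=9
i=1: outside box; Z[1]=2 extend→box=[1,3)
i=2: min(r-i=1, Z[1]=2)=1; Z[2]=1
i=3: outside box; Z[3]=0
i=4: outside box; Z[4]=0
i=5: outside box; Z[5]=0
i=6: outside box; Z[6]=2 extend→box=[6,8)
i=7: min(r-i=1, Z[1]=2)=1; Z[7]=1
i=8: outside box; Z[8]=0

[9, 2, 1, 0, 0, 0, 2, 1, 0]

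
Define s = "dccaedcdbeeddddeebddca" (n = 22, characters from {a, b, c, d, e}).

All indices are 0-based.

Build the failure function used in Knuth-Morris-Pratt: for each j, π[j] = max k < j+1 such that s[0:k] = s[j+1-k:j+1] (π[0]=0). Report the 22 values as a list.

π[0] = 0
j=1 s[j]='c': π[1]=0 (border '')
j=2 s[j]='c': π[2]=0 (border '')
j=3 s[j]='a': π[3]=0 (border '')
j=4 s[j]='e': π[4]=0 (border '')
j=5 s[j]='d': π[5]=1 (border 'd')
j=6 s[j]='c': π[6]=2 (border 'dc')
j=7 s[j]='d': k: 2→0; π[7]=1 (border 'd')
j=8 s[j]='b': k: 1→0; π[8]=0 (border '')
j=9 s[j]='e': π[9]=0 (border '')
j=10 s[j]='e': π[10]=0 (border '')
j=11 s[j]='d': π[11]=1 (border 'd')
j=12 s[j]='d': k: 1→0; π[12]=1 (border 'd')
j=13 s[j]='d': k: 1→0; π[13]=1 (border 'd')
j=14 s[j]='d': k: 1→0; π[14]=1 (border 'd')
j=15 s[j]='e': k: 1→0; π[15]=0 (border '')
j=16 s[j]='e': π[16]=0 (border '')
j=17 s[j]='b': π[17]=0 (border '')
j=18 s[j]='d': π[18]=1 (border 'd')
j=19 s[j]='d': k: 1→0; π[19]=1 (border 'd')
j=20 s[j]='c': π[20]=2 (border 'dc')
j=21 s[j]='a': k: 2→0; π[21]=0 (border '')

[0, 0, 0, 0, 0, 1, 2, 1, 0, 0, 0, 1, 1, 1, 1, 0, 0, 0, 1, 1, 2, 0]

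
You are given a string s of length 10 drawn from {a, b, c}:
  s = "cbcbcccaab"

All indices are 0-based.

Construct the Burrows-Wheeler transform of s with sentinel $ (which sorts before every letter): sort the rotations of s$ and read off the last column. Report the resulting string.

bcaaccc$bcb

rank  rotation     last
    0  $cbcbcccaab  b
    1  aab$cbcbccc  c
    2  ab$cbcbccca  a
    3  b$cbcbcccaa  a
    4  bcbcccaab$c  c
    5  bcccaab$cbc  c
    6  caab$cbcbcc  c
    7  cbcbcccaab$  $
    8  cbcccaab$cb  b
    9  ccaab$cbcbc  c
   10  cccaab$cbcb  b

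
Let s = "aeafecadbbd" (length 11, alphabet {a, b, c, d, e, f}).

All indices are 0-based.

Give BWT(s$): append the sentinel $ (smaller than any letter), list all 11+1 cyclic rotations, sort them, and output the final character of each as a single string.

dc$edbebaafa

rank  rotation      last
    0  $aeafecadbbd  d
    1  adbbd$aeafec  c
    2  aeafecadbbd$  $
    3  afecadbbd$ae  e
    4  bbd$aeafecad  d
    5  bd$aeafecadb  b
    6  cadbbd$aeafe  e
    7  d$aeafecadbb  b
    8  dbbd$aeafeca  a
    9  eafecadbbd$a  a
   10  ecadbbd$aeaf  f
   11  fecadbbd$aea  a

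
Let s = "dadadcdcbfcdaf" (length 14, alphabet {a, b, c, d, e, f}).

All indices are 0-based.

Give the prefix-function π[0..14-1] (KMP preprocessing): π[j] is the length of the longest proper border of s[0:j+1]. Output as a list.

[0, 0, 1, 2, 3, 0, 1, 0, 0, 0, 0, 1, 2, 0]

π[0] = 0
j=1 s[j]='a': π[1]=0 (border '')
j=2 s[j]='d': π[2]=1 (border 'd')
j=3 s[j]='a': π[3]=2 (border 'da')
j=4 s[j]='d': π[4]=3 (border 'dad')
j=5 s[j]='c': k: 3→1→0; π[5]=0 (border '')
j=6 s[j]='d': π[6]=1 (border 'd')
j=7 s[j]='c': k: 1→0; π[7]=0 (border '')
j=8 s[j]='b': π[8]=0 (border '')
j=9 s[j]='f': π[9]=0 (border '')
j=10 s[j]='c': π[10]=0 (border '')
j=11 s[j]='d': π[11]=1 (border 'd')
j=12 s[j]='a': π[12]=2 (border 'da')
j=13 s[j]='f': k: 2→0; π[13]=0 (border '')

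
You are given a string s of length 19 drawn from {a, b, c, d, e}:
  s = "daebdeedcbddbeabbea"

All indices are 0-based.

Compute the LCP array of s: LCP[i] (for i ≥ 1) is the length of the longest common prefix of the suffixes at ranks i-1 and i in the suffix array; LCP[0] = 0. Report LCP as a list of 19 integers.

[0, 1, 1, 0, 1, 2, 1, 3, 0, 0, 1, 1, 1, 1, 0, 2, 1, 1, 1]

sorted suffixes:
  #0 SA[0]=18  'a'
  #1 SA[1]=14  'abbea'
  #2 SA[2]=1  'aebdeedcbddbeabbea'
  #3 SA[3]=15  'bbea'
  #4 SA[4]=9  'bddbeabbea'
  #5 SA[5]=3  'bdeedcbddbeabbea'
  #6 SA[6]=16  'bea'
  #7 SA[7]=12  'beabbea'
  #8 SA[8]=8  'cbddbeabbea'
  #9 SA[9]=0  'daebdeedcbddbeabbea'
  #10 SA[10]=11  'dbeabbea'
  #11 SA[11]=7  'dcbddbeabbea'
  #12 SA[12]=10  'ddbeabbea'
  #13 SA[13]=4  'deedcbddbeabbea'
  #14 SA[14]=17  'ea'
  #15 SA[15]=13  'eabbea'
  #16 SA[16]=2  'ebdeedcbddbeabbea'
  #17 SA[17]=6  'edcbddbeabbea'
  #18 SA[18]=5  'eedcbddbeabbea'

SA = [18, 14, 1, 15, 9, 3, 16, 12, 8, 0, 11, 7, 10, 4, 17, 13, 2, 6, 5]
i: (SA[i-1],SA[i]) lcp shared
  1: (18,14) 1 'a'
  2: (14,1) 1 'a'
  3: (1,15) 0 ''
  4: (15,9) 1 'b'
  5: (9,3) 2 'bd'
  6: (3,16) 1 'b'
  7: (16,12) 3 'bea'
  8: (12,8) 0 ''
  9: (8,0) 0 ''
  10: (0,11) 1 'd'
  11: (11,7) 1 'd'
  12: (7,10) 1 'd'
  13: (10,4) 1 'd'
  14: (4,17) 0 ''
  15: (17,13) 2 'ea'
  16: (13,2) 1 'e'
  17: (2,6) 1 'e'
  18: (6,5) 1 'e'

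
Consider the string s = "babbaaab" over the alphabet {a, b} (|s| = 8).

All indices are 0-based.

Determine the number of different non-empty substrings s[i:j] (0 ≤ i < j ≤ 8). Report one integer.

rank→(start, suffix):
  0 → (4, 'aaab')
  1 → (5, 'aab')
  2 → (6, 'ab')
  3 → (1, 'abbaaab')
  4 → (7, 'b')
  5 → (3, 'baaab')
  6 → (0, 'babbaaab')
  7 → (2, 'bbaaab')

SA = [4, 5, 6, 1, 7, 3, 0, 2]
[i] adj suffixes → lcp
  [1] 4/5 → 2 ('aa')
  [2] 5/6 → 1 ('a')
  [3] 6/1 → 2 ('ab')
  [4] 1/7 → 0 ('')
  [5] 7/3 → 1 ('b')
  [6] 3/0 → 2 ('ba')
  [7] 0/2 → 1 ('b')

n(n+1)/2 = 8·9/2 = 36
Σ LCP = 0 + 2 + 1 + 2 + 0 + 1 + 2 + 1 = 9
distinct = 36 − 9 = 27

27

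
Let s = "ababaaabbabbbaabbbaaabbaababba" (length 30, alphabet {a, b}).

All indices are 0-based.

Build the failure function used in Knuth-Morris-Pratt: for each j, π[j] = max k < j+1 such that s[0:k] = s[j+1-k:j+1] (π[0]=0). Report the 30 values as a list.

π[0] = 0
j=1 s[j]='b': π[1]=0 (border '')
j=2 s[j]='a': π[2]=1 (border 'a')
j=3 s[j]='b': π[3]=2 (border 'ab')
j=4 s[j]='a': π[4]=3 (border 'aba')
j=5 s[j]='a': k: 3→1→0; π[5]=1 (border 'a')
j=6 s[j]='a': k: 1→0; π[6]=1 (border 'a')
j=7 s[j]='b': π[7]=2 (border 'ab')
j=8 s[j]='b': k: 2→0; π[8]=0 (border '')
j=9 s[j]='a': π[9]=1 (border 'a')
j=10 s[j]='b': π[10]=2 (border 'ab')
j=11 s[j]='b': k: 2→0; π[11]=0 (border '')
j=12 s[j]='b': π[12]=0 (border '')
j=13 s[j]='a': π[13]=1 (border 'a')
j=14 s[j]='a': k: 1→0; π[14]=1 (border 'a')
j=15 s[j]='b': π[15]=2 (border 'ab')
j=16 s[j]='b': k: 2→0; π[16]=0 (border '')
j=17 s[j]='b': π[17]=0 (border '')
j=18 s[j]='a': π[18]=1 (border 'a')
j=19 s[j]='a': k: 1→0; π[19]=1 (border 'a')
j=20 s[j]='a': k: 1→0; π[20]=1 (border 'a')
j=21 s[j]='b': π[21]=2 (border 'ab')
j=22 s[j]='b': k: 2→0; π[22]=0 (border '')
j=23 s[j]='a': π[23]=1 (border 'a')
j=24 s[j]='a': k: 1→0; π[24]=1 (border 'a')
j=25 s[j]='b': π[25]=2 (border 'ab')
j=26 s[j]='a': π[26]=3 (border 'aba')
j=27 s[j]='b': π[27]=4 (border 'abab')
j=28 s[j]='b': k: 4→2→0; π[28]=0 (border '')
j=29 s[j]='a': π[29]=1 (border 'a')

[0, 0, 1, 2, 3, 1, 1, 2, 0, 1, 2, 0, 0, 1, 1, 2, 0, 0, 1, 1, 1, 2, 0, 1, 1, 2, 3, 4, 0, 1]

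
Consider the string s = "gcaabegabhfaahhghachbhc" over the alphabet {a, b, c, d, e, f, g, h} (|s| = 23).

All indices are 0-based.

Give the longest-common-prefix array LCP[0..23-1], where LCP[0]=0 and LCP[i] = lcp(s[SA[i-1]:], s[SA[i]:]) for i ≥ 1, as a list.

rank | idx | suffix
   0 |   2 | aabegabhfaahhghachbhc
   1 |  11 | aahhghachbhc
   2 |   3 | abegabhfaahhghachbhc
   3 |   7 | abhfaahhghachbhc
   4 |  17 | achbhc
   5 |  12 | ahhghachbhc
   6 |   4 | begabhfaahhghachbhc
   7 |  20 | bhc
   8 |   8 | bhfaahhghachbhc
   9 |  22 | c
  10 |   1 | caabegabhfaahhghachbhc
  11 |  18 | chbhc
  12 |   5 | egabhfaahhghachbhc
  13 |  10 | faahhghachbhc
  14 |   6 | gabhfaahhghachbhc
  15 |   0 | gcaabegabhfaahhghachbhc
  16 |  15 | ghachbhc
  17 |  16 | hachbhc
  18 |  19 | hbhc
  19 |  21 | hc
  20 |   9 | hfaahhghachbhc
  21 |  14 | hghachbhc
  22 |  13 | hhghachbhc

SA = [2, 11, 3, 7, 17, 12, 4, 20, 8, 22, 1, 18, 5, 10, 6, 0, 15, 16, 19, 21, 9, 14, 13]
i: (SA[i-1],SA[i]) lcp shared
  1: (2,11) 2 'aa'
  2: (11,3) 1 'a'
  3: (3,7) 2 'ab'
  4: (7,17) 1 'a'
  5: (17,12) 1 'a'
  6: (12,4) 0 ''
  7: (4,20) 1 'b'
  8: (20,8) 2 'bh'
  9: (8,22) 0 ''
  10: (22,1) 1 'c'
  11: (1,18) 1 'c'
  12: (18,5) 0 ''
  13: (5,10) 0 ''
  14: (10,6) 0 ''
  15: (6,0) 1 'g'
  16: (0,15) 1 'g'
  17: (15,16) 0 ''
  18: (16,19) 1 'h'
  19: (19,21) 1 'h'
  20: (21,9) 1 'h'
  21: (9,14) 1 'h'
  22: (14,13) 1 'h'

[0, 2, 1, 2, 1, 1, 0, 1, 2, 0, 1, 1, 0, 0, 0, 1, 1, 0, 1, 1, 1, 1, 1]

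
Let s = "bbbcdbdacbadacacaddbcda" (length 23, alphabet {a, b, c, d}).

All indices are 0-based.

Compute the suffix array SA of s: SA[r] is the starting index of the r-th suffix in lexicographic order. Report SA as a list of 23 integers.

[22, 12, 14, 7, 10, 16, 9, 0, 1, 19, 2, 5, 13, 15, 8, 20, 3, 21, 11, 6, 18, 4, 17]

rank | idx | suffix
   0 |  22 | a
   1 |  12 | acacaddbcda
   2 |  14 | acaddbcda
   3 |   7 | acbadacacaddbcda
   4 |  10 | adacacaddbcda
   5 |  16 | addbcda
   6 |   9 | badacacaddbcda
   7 |   0 | bbbcdbdacbadacacaddbcda
   8 |   1 | bbcdbdacbadacacaddbcda
   9 |  19 | bcda
  10 |   2 | bcdbdacbadacacaddbcda
  11 |   5 | bdacbadacacaddbcda
  12 |  13 | cacaddbcda
  13 |  15 | caddbcda
  14 |   8 | cbadacacaddbcda
  15 |  20 | cda
  16 |   3 | cdbdacbadacacaddbcda
  17 |  21 | da
  18 |  11 | dacacaddbcda
  19 |   6 | dacbadacacaddbcda
  20 |  18 | dbcda
  21 |   4 | dbdacbadacacaddbcda
  22 |  17 | ddbcda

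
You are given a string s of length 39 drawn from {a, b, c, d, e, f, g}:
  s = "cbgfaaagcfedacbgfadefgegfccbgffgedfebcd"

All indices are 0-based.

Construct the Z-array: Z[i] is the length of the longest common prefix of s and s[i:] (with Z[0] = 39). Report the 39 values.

[39, 0, 0, 0, 0, 0, 0, 0, 1, 0, 0, 0, 0, 5, 0, 0, 0, 0, 0, 0, 0, 0, 0, 0, 0, 1, 4, 0, 0, 0, 0, 0, 0, 0, 0, 0, 0, 1, 0]

Z[0]=39
i=1: outside box; Z[1]=0
i=2: outside box; Z[2]=0
i=3: outside box; Z[3]=0
i=4: outside box; Z[4]=0
i=5: outside box; Z[5]=0
i=6: outside box; Z[6]=0
i=7: outside box; Z[7]=0
i=8: outside box; Z[8]=1 scan→box=[8,9)
i=9: outside box; Z[9]=0
i=10: outside box; Z[10]=0
i=11: outside box; Z[11]=0
i=12: outside box; Z[12]=0
i=13: outside box; Z[13]=5 scan→box=[13,18)
i=14: min(r-i=4, Z[1]=0)=0; Z[14]=0
i=15: min(r-i=3, Z[2]=0)=0; Z[15]=0
i=16: min(r-i=2, Z[3]=0)=0; Z[16]=0
i=17: min(r-i=1, Z[4]=0)=0; Z[17]=0
i=18: outside box; Z[18]=0
i=19: outside box; Z[19]=0
i=20: outside box; Z[20]=0
i=21: outside box; Z[21]=0
i=22: outside box; Z[22]=0
i=23: outside box; Z[23]=0
i=24: outside box; Z[24]=0
i=25: outside box; Z[25]=1 scan→box=[25,26)
i=26: outside box; Z[26]=4 scan→box=[26,30)
i=27: min(r-i=3, Z[1]=0)=0; Z[27]=0
i=28: min(r-i=2, Z[2]=0)=0; Z[28]=0
i=29: min(r-i=1, Z[3]=0)=0; Z[29]=0
i=30: outside box; Z[30]=0
i=31: outside box; Z[31]=0
i=32: outside box; Z[32]=0
i=33: outside box; Z[33]=0
i=34: outside box; Z[34]=0
i=35: outside box; Z[35]=0
i=36: outside box; Z[36]=0
i=37: outside box; Z[37]=1 scan→box=[37,38)
i=38: outside box; Z[38]=0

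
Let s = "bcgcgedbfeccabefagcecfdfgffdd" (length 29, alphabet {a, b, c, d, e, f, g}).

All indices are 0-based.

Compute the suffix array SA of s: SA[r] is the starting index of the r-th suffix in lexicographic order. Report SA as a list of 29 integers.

[12, 16, 0, 13, 7, 11, 10, 18, 20, 1, 3, 28, 6, 27, 22, 9, 19, 5, 14, 15, 26, 21, 8, 25, 23, 17, 2, 4, 24]

rank | idx | suffix
   0 |  12 | abefagcecfdfgffdd
   1 |  16 | agcecfdfgffdd
   2 |   0 | bcgcgedbfeccabefagcecfdfgffdd
   3 |  13 | befagcecfdfgffdd
   4 |   7 | bfeccabefagcecfdfgffdd
   5 |  11 | cabefagcecfdfgffdd
   6 |  10 | ccabefagcecfdfgffdd
   7 |  18 | cecfdfgffdd
   8 |  20 | cfdfgffdd
   9 |   1 | cgcgedbfeccabefagcecfdfgffdd
  10 |   3 | cgedbfeccabefagcecfdfgffdd
  11 |  28 | d
  12 |   6 | dbfeccabefagcecfdfgffdd
  13 |  27 | dd
  14 |  22 | dfgffdd
  15 |   9 | eccabefagcecfdfgffdd
  16 |  19 | ecfdfgffdd
  17 |   5 | edbfeccabefagcecfdfgffdd
  18 |  14 | efagcecfdfgffdd
  19 |  15 | fagcecfdfgffdd
  20 |  26 | fdd
  21 |  21 | fdfgffdd
  22 |   8 | feccabefagcecfdfgffdd
  23 |  25 | ffdd
  24 |  23 | fgffdd
  25 |  17 | gcecfdfgffdd
  26 |   2 | gcgedbfeccabefagcecfdfgffdd
  27 |   4 | gedbfeccabefagcecfdfgffdd
  28 |  24 | gffdd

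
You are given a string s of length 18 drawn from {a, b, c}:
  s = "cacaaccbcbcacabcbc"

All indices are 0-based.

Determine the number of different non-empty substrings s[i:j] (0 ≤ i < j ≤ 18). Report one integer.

sorted suffixes:
  #0 SA[0]=3  'aaccbcbcacabcbc'
  #1 SA[1]=13  'abcbc'
  #2 SA[2]=1  'acaaccbcbcacabcbc'
  #3 SA[3]=11  'acabcbc'
  #4 SA[4]=4  'accbcbcacabcbc'
  #5 SA[5]=16  'bc'
  #6 SA[6]=9  'bcacabcbc'
  #7 SA[7]=14  'bcbc'
  #8 SA[8]=7  'bcbcacabcbc'
  #9 SA[9]=17  'c'
  #10 SA[10]=2  'caaccbcbcacabcbc'
  #11 SA[11]=12  'cabcbc'
  #12 SA[12]=0  'cacaaccbcbcacabcbc'
  #13 SA[13]=10  'cacabcbc'
  #14 SA[14]=15  'cbc'
  #15 SA[15]=8  'cbcacabcbc'
  #16 SA[16]=6  'cbcbcacabcbc'
  #17 SA[17]=5  'ccbcbcacabcbc'

SA = [3, 13, 1, 11, 4, 16, 9, 14, 7, 17, 2, 12, 0, 10, 15, 8, 6, 5]
i: (SA[i-1],SA[i]) lcp shared
  1: (3,13) 1 'a'
  2: (13,1) 1 'a'
  3: (1,11) 3 'aca'
  4: (11,4) 2 'ac'
  5: (4,16) 0 ''
  6: (16,9) 2 'bc'
  7: (9,14) 2 'bc'
  8: (14,7) 4 'bcbc'
  9: (7,17) 0 ''
  10: (17,2) 1 'c'
  11: (2,12) 2 'ca'
  12: (12,0) 2 'ca'
  13: (0,10) 4 'caca'
  14: (10,15) 1 'c'
  15: (15,8) 3 'cbc'
  16: (8,6) 3 'cbc'
  17: (6,5) 1 'c'

n(n+1)/2 = 18·19/2 = 171
Σ LCP = 0 + 1 + 1 + 3 + 2 + 0 + 2 + 2 + 4 + 0 + 1 + 2 + 2 + 4 + 1 + 3 + 3 + 1 = 32
distinct = 171 − 32 = 139

139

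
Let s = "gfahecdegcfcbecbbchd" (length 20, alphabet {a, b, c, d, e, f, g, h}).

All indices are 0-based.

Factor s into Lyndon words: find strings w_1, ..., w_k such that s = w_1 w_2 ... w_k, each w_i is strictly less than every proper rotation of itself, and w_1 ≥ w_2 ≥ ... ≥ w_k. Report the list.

["g", "f", "ahecdegcfcbecbbchd"]

emit factor 1: 'g' (i=0, period=1)
emit factor 2: 'f' (i=1, period=1)
emit factor 3: 'ahecdegcfcbecbbchd' (i=2, period=18)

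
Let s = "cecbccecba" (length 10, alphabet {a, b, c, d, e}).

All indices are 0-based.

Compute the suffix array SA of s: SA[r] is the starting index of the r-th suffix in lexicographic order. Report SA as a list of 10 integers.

rank→(start, suffix):
  0 → (9, 'a')
  1 → (8, 'ba')
  2 → (3, 'bccecba')
  3 → (7, 'cba')
  4 → (2, 'cbccecba')
  5 → (4, 'ccecba')
  6 → (5, 'cecba')
  7 → (0, 'cecbccecba')
  8 → (6, 'ecba')
  9 → (1, 'ecbccecba')

[9, 8, 3, 7, 2, 4, 5, 0, 6, 1]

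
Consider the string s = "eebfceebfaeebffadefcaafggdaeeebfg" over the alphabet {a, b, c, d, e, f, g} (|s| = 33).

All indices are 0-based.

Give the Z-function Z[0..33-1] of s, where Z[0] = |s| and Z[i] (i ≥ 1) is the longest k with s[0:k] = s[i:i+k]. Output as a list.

Z[0]=33
i=1: i≥r, start 0; Z[1]=1 scan→box=[1,2)
i=2: i≥r, start 0; Z[2]=0
i=3: i≥r, start 0; Z[3]=0
i=4: i≥r, start 0; Z[4]=0
i=5: i≥r, start 0; Z[5]=4 scan→box=[5,9)
i=6: min(r-i=3, Z[1]=1)=1; Z[6]=1
i=7: min(r-i=2, Z[2]=0)=0; Z[7]=0
i=8: min(r-i=1, Z[3]=0)=0; Z[8]=0
i=9: i≥r, start 0; Z[9]=0
i=10: i≥r, start 0; Z[10]=4 scan→box=[10,14)
i=11: min(r-i=3, Z[1]=1)=1; Z[11]=1
i=12: min(r-i=2, Z[2]=0)=0; Z[12]=0
i=13: min(r-i=1, Z[3]=0)=0; Z[13]=0
i=14: i≥r, start 0; Z[14]=0
i=15: i≥r, start 0; Z[15]=0
i=16: i≥r, start 0; Z[16]=0
i=17: i≥r, start 0; Z[17]=1 scan→box=[17,18)
i=18: i≥r, start 0; Z[18]=0
i=19: i≥r, start 0; Z[19]=0
i=20: i≥r, start 0; Z[20]=0
i=21: i≥r, start 0; Z[21]=0
i=22: i≥r, start 0; Z[22]=0
i=23: i≥r, start 0; Z[23]=0
i=24: i≥r, start 0; Z[24]=0
i=25: i≥r, start 0; Z[25]=0
i=26: i≥r, start 0; Z[26]=0
i=27: i≥r, start 0; Z[27]=2 scan→box=[27,29)
i=28: min(r-i=1, Z[1]=1)=1; Z[28]=4 scan→box=[28,32)
i=29: min(r-i=3, Z[1]=1)=1; Z[29]=1
i=30: min(r-i=2, Z[2]=0)=0; Z[30]=0
i=31: min(r-i=1, Z[3]=0)=0; Z[31]=0
i=32: i≥r, start 0; Z[32]=0

[33, 1, 0, 0, 0, 4, 1, 0, 0, 0, 4, 1, 0, 0, 0, 0, 0, 1, 0, 0, 0, 0, 0, 0, 0, 0, 0, 2, 4, 1, 0, 0, 0]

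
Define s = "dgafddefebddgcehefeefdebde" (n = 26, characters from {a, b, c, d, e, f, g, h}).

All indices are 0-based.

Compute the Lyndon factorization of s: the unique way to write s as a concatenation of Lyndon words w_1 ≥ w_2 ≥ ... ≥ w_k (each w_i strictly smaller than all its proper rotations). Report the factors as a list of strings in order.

["dg", "afddefebddgcehefeefdebde"]

emit factor 1: 'dg' (i=0, period=2)
emit factor 2: 'afddefebddgcehefeefdebde' (i=2, period=24)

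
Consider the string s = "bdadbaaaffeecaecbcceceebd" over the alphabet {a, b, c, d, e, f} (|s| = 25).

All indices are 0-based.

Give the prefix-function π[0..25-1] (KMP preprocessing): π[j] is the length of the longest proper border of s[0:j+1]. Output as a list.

π[0] = 0
j=1 s[j]='d': π[1]=0 (border '')
j=2 s[j]='a': π[2]=0 (border '')
j=3 s[j]='d': π[3]=0 (border '')
j=4 s[j]='b': π[4]=1 (border 'b')
j=5 s[j]='a': k: 1→0; π[5]=0 (border '')
j=6 s[j]='a': π[6]=0 (border '')
j=7 s[j]='a': π[7]=0 (border '')
j=8 s[j]='f': π[8]=0 (border '')
j=9 s[j]='f': π[9]=0 (border '')
j=10 s[j]='e': π[10]=0 (border '')
j=11 s[j]='e': π[11]=0 (border '')
j=12 s[j]='c': π[12]=0 (border '')
j=13 s[j]='a': π[13]=0 (border '')
j=14 s[j]='e': π[14]=0 (border '')
j=15 s[j]='c': π[15]=0 (border '')
j=16 s[j]='b': π[16]=1 (border 'b')
j=17 s[j]='c': k: 1→0; π[17]=0 (border '')
j=18 s[j]='c': π[18]=0 (border '')
j=19 s[j]='e': π[19]=0 (border '')
j=20 s[j]='c': π[20]=0 (border '')
j=21 s[j]='e': π[21]=0 (border '')
j=22 s[j]='e': π[22]=0 (border '')
j=23 s[j]='b': π[23]=1 (border 'b')
j=24 s[j]='d': π[24]=2 (border 'bd')

[0, 0, 0, 0, 1, 0, 0, 0, 0, 0, 0, 0, 0, 0, 0, 0, 1, 0, 0, 0, 0, 0, 0, 1, 2]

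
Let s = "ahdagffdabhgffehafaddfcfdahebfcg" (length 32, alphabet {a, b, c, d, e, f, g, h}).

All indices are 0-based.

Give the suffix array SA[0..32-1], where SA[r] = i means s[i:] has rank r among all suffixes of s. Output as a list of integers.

[8, 18, 16, 3, 0, 25, 28, 9, 22, 30, 7, 2, 24, 19, 20, 27, 14, 17, 21, 29, 6, 23, 13, 5, 12, 31, 4, 11, 15, 1, 26, 10]

sorted suffixes:
  #0 SA[0]=8  'abhgffehafaddfcfdahebfcg'
  #1 SA[1]=18  'addfcfdahebfcg'
  #2 SA[2]=16  'afaddfcfdahebfcg'
  #3 SA[3]=3  'agffdabhgffehafaddfcfdahebfcg'
  #4 SA[4]=0  'ahdagffdabhgffehafaddfcfdahebfcg'
  #5 SA[5]=25  'ahebfcg'
  #6 SA[6]=28  'bfcg'
  #7 SA[7]=9  'bhgffehafaddfcfdahebfcg'
  #8 SA[8]=22  'cfdahebfcg'
  #9 SA[9]=30  'cg'
  #10 SA[10]=7  'dabhgffehafaddfcfdahebfcg'
  #11 SA[11]=2  'dagffdabhgffehafaddfcfdahebfcg'
  #12 SA[12]=24  'dahebfcg'
  #13 SA[13]=19  'ddfcfdahebfcg'
  #14 SA[14]=20  'dfcfdahebfcg'
  #15 SA[15]=27  'ebfcg'
  #16 SA[16]=14  'ehafaddfcfdahebfcg'
  #17 SA[17]=17  'faddfcfdahebfcg'
  #18 SA[18]=21  'fcfdahebfcg'
  #19 SA[19]=29  'fcg'
  #20 SA[20]=6  'fdabhgffehafaddfcfdahebfcg'
  #21 SA[21]=23  'fdahebfcg'
  #22 SA[22]=13  'fehafaddfcfdahebfcg'
  #23 SA[23]=5  'ffdabhgffehafaddfcfdahebfcg'
  #24 SA[24]=12  'ffehafaddfcfdahebfcg'
  #25 SA[25]=31  'g'
  #26 SA[26]=4  'gffdabhgffehafaddfcfdahebfcg'
  #27 SA[27]=11  'gffehafaddfcfdahebfcg'
  #28 SA[28]=15  'hafaddfcfdahebfcg'
  #29 SA[29]=1  'hdagffdabhgffehafaddfcfdahebfcg'
  #30 SA[30]=26  'hebfcg'
  #31 SA[31]=10  'hgffehafaddfcfdahebfcg'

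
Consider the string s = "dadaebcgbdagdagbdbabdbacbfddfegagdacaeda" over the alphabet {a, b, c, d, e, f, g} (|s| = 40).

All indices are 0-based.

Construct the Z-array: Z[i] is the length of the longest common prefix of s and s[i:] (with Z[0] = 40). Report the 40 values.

Z[0]=40
i=1: fresh scan; Z[1]=0
i=2: fresh scan; Z[2]=2 scan→box=[2,4)
i=3: min(r-i=1, Z[1]=0)=0; Z[3]=0
i=4: fresh scan; Z[4]=0
i=5: fresh scan; Z[5]=0
i=6: fresh scan; Z[6]=0
i=7: fresh scan; Z[7]=0
i=8: fresh scan; Z[8]=0
i=9: fresh scan; Z[9]=2 scan→box=[9,11)
i=10: min(r-i=1, Z[1]=0)=0; Z[10]=0
i=11: fresh scan; Z[11]=0
i=12: fresh scan; Z[12]=2 scan→box=[12,14)
i=13: min(r-i=1, Z[1]=0)=0; Z[13]=0
i=14: fresh scan; Z[14]=0
i=15: fresh scan; Z[15]=0
i=16: fresh scan; Z[16]=1 scan→box=[16,17)
i=17: fresh scan; Z[17]=0
i=18: fresh scan; Z[18]=0
i=19: fresh scan; Z[19]=0
i=20: fresh scan; Z[20]=1 scan→box=[20,21)
i=21: fresh scan; Z[21]=0
i=22: fresh scan; Z[22]=0
i=23: fresh scan; Z[23]=0
i=24: fresh scan; Z[24]=0
i=25: fresh scan; Z[25]=0
i=26: fresh scan; Z[26]=1 scan→box=[26,27)
i=27: fresh scan; Z[27]=1 scan→box=[27,28)
i=28: fresh scan; Z[28]=0
i=29: fresh scan; Z[29]=0
i=30: fresh scan; Z[30]=0
i=31: fresh scan; Z[31]=0
i=32: fresh scan; Z[32]=0
i=33: fresh scan; Z[33]=2 scan→box=[33,35)
i=34: min(r-i=1, Z[1]=0)=0; Z[34]=0
i=35: fresh scan; Z[35]=0
i=36: fresh scan; Z[36]=0
i=37: fresh scan; Z[37]=0
i=38: fresh scan; Z[38]=2 scan→box=[38,40)
i=39: min(r-i=1, Z[1]=0)=0; Z[39]=0

[40, 0, 2, 0, 0, 0, 0, 0, 0, 2, 0, 0, 2, 0, 0, 0, 1, 0, 0, 0, 1, 0, 0, 0, 0, 0, 1, 1, 0, 0, 0, 0, 0, 2, 0, 0, 0, 0, 2, 0]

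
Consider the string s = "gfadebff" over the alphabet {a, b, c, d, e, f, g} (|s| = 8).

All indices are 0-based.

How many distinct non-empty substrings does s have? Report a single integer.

rank→(start, suffix):
  0 → (2, 'adebff')
  1 → (5, 'bff')
  2 → (3, 'debff')
  3 → (4, 'ebff')
  4 → (7, 'f')
  5 → (1, 'fadebff')
  6 → (6, 'ff')
  7 → (0, 'gfadebff')

SA = [2, 5, 3, 4, 7, 1, 6, 0]
[i] adj suffixes → lcp
  [1] 2/5 → 0 ('')
  [2] 5/3 → 0 ('')
  [3] 3/4 → 0 ('')
  [4] 4/7 → 0 ('')
  [5] 7/1 → 1 ('f')
  [6] 1/6 → 1 ('f')
  [7] 6/0 → 0 ('')

n(n+1)/2 = 8·9/2 = 36
Σ LCP = 0 + 0 + 0 + 0 + 0 + 1 + 1 + 0 = 2
distinct = 36 − 2 = 34

34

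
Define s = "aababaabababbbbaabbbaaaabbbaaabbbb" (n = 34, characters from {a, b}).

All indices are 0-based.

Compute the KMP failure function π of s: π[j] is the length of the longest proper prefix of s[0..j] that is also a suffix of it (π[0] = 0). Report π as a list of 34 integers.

π[0] = 0
j=1 s[j]='a': π[1]=1 (border 'a')
j=2 s[j]='b': k: 1→0; π[2]=0 (border '')
j=3 s[j]='a': π[3]=1 (border 'a')
j=4 s[j]='b': k: 1→0; π[4]=0 (border '')
j=5 s[j]='a': π[5]=1 (border 'a')
j=6 s[j]='a': π[6]=2 (border 'aa')
j=7 s[j]='b': π[7]=3 (border 'aab')
j=8 s[j]='a': π[8]=4 (border 'aaba')
j=9 s[j]='b': π[9]=5 (border 'aabab')
j=10 s[j]='a': π[10]=6 (border 'aababa')
j=11 s[j]='b': k: 6→1→0; π[11]=0 (border '')
j=12 s[j]='b': π[12]=0 (border '')
j=13 s[j]='b': π[13]=0 (border '')
j=14 s[j]='b': π[14]=0 (border '')
j=15 s[j]='a': π[15]=1 (border 'a')
j=16 s[j]='a': π[16]=2 (border 'aa')
j=17 s[j]='b': π[17]=3 (border 'aab')
j=18 s[j]='b': k: 3→0; π[18]=0 (border '')
j=19 s[j]='b': π[19]=0 (border '')
j=20 s[j]='a': π[20]=1 (border 'a')
j=21 s[j]='a': π[21]=2 (border 'aa')
j=22 s[j]='a': k: 2→1; π[22]=2 (border 'aa')
j=23 s[j]='a': k: 2→1; π[23]=2 (border 'aa')
j=24 s[j]='b': π[24]=3 (border 'aab')
j=25 s[j]='b': k: 3→0; π[25]=0 (border '')
j=26 s[j]='b': π[26]=0 (border '')
j=27 s[j]='a': π[27]=1 (border 'a')
j=28 s[j]='a': π[28]=2 (border 'aa')
j=29 s[j]='a': k: 2→1; π[29]=2 (border 'aa')
j=30 s[j]='b': π[30]=3 (border 'aab')
j=31 s[j]='b': k: 3→0; π[31]=0 (border '')
j=32 s[j]='b': π[32]=0 (border '')
j=33 s[j]='b': π[33]=0 (border '')

[0, 1, 0, 1, 0, 1, 2, 3, 4, 5, 6, 0, 0, 0, 0, 1, 2, 3, 0, 0, 1, 2, 2, 2, 3, 0, 0, 1, 2, 2, 3, 0, 0, 0]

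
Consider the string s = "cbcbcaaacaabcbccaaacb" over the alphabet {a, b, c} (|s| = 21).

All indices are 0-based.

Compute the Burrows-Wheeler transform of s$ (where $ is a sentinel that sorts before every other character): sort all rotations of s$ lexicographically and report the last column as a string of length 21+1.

rank  rotation                last
    0  $cbcbcaaacaabcbccaaacb  b
    1  aaacaabcbccaaacb$cbcbc  c
    2  aaacb$cbcbcaaacaabcbcc  c
    3  aabcbccaaacb$cbcbcaaac  c
    4  aacaabcbccaaacb$cbcbca  a
    5  aacb$cbcbcaaacaabcbcca  a
    6  abcbccaaacb$cbcbcaaaca  a
    7  acaabcbccaaacb$cbcbcaa  a
    8  acb$cbcbcaaacaabcbccaa  a
    9  b$cbcbcaaacaabcbccaaac  c
   10  bcaaacaabcbccaaacb$cbc  c
   11  bcbcaaacaabcbccaaacb$c  c
   12  bcbccaaacb$cbcbcaaacaa  a
   13  bccaaacb$cbcbcaaacaabc  c
   14  caaacaabcbccaaacb$cbcb  b
   15  caaacb$cbcbcaaacaabcbc  c
   16  caabcbccaaacb$cbcbcaaa  a
   17  cb$cbcbcaaacaabcbccaaa  a
   18  cbcaaacaabcbccaaacb$cb  b
   19  cbcbcaaacaabcbccaaacb$  $
   20  cbccaaacb$cbcbcaaacaab  b
   21  ccaaacb$cbcbcaaacaabcb  b

bcccaaaaacccacbcaab$bb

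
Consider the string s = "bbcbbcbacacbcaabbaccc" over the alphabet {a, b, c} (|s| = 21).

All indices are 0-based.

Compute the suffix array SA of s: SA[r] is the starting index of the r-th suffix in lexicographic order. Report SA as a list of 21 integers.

rank→(start, suffix):
  0 → (13, 'aabbaccc')
  1 → (14, 'abbaccc')
  2 → (7, 'acacbcaabbaccc')
  3 → (9, 'acbcaabbaccc')
  4 → (17, 'accc')
  5 → (6, 'bacacbcaabbaccc')
  6 → (16, 'baccc')
  7 → (15, 'bbaccc')
  8 → (3, 'bbcbacacbcaabbaccc')
  9 → (0, 'bbcbbcbacacbcaabbaccc')
  10 → (11, 'bcaabbaccc')
  11 → (4, 'bcbacacbcaabbaccc')
  12 → (1, 'bcbbcbacacbcaabbaccc')
  13 → (20, 'c')
  14 → (12, 'caabbaccc')
  15 → (8, 'cacbcaabbaccc')
  16 → (5, 'cbacacbcaabbaccc')
  17 → (2, 'cbbcbacacbcaabbaccc')
  18 → (10, 'cbcaabbaccc')
  19 → (19, 'cc')
  20 → (18, 'ccc')

[13, 14, 7, 9, 17, 6, 16, 15, 3, 0, 11, 4, 1, 20, 12, 8, 5, 2, 10, 19, 18]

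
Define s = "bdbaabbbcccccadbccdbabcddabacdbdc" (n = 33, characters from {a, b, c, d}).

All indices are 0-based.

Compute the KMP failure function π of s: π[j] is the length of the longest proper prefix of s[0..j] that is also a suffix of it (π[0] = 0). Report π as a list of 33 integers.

[0, 0, 1, 0, 0, 1, 1, 1, 0, 0, 0, 0, 0, 0, 0, 1, 0, 0, 0, 1, 0, 1, 0, 0, 0, 0, 1, 0, 0, 0, 1, 2, 0]

π[0] = 0
j=1 s[j]='d': π[1]=0 (border '')
j=2 s[j]='b': π[2]=1 (border 'b')
j=3 s[j]='a': k: 1→0; π[3]=0 (border '')
j=4 s[j]='a': π[4]=0 (border '')
j=5 s[j]='b': π[5]=1 (border 'b')
j=6 s[j]='b': k: 1→0; π[6]=1 (border 'b')
j=7 s[j]='b': k: 1→0; π[7]=1 (border 'b')
j=8 s[j]='c': k: 1→0; π[8]=0 (border '')
j=9 s[j]='c': π[9]=0 (border '')
j=10 s[j]='c': π[10]=0 (border '')
j=11 s[j]='c': π[11]=0 (border '')
j=12 s[j]='c': π[12]=0 (border '')
j=13 s[j]='a': π[13]=0 (border '')
j=14 s[j]='d': π[14]=0 (border '')
j=15 s[j]='b': π[15]=1 (border 'b')
j=16 s[j]='c': k: 1→0; π[16]=0 (border '')
j=17 s[j]='c': π[17]=0 (border '')
j=18 s[j]='d': π[18]=0 (border '')
j=19 s[j]='b': π[19]=1 (border 'b')
j=20 s[j]='a': k: 1→0; π[20]=0 (border '')
j=21 s[j]='b': π[21]=1 (border 'b')
j=22 s[j]='c': k: 1→0; π[22]=0 (border '')
j=23 s[j]='d': π[23]=0 (border '')
j=24 s[j]='d': π[24]=0 (border '')
j=25 s[j]='a': π[25]=0 (border '')
j=26 s[j]='b': π[26]=1 (border 'b')
j=27 s[j]='a': k: 1→0; π[27]=0 (border '')
j=28 s[j]='c': π[28]=0 (border '')
j=29 s[j]='d': π[29]=0 (border '')
j=30 s[j]='b': π[30]=1 (border 'b')
j=31 s[j]='d': π[31]=2 (border 'bd')
j=32 s[j]='c': k: 2→0; π[32]=0 (border '')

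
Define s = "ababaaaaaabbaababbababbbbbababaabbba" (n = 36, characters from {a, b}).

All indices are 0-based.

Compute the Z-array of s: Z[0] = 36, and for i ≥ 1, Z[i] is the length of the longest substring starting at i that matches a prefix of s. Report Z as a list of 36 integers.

Z[0]=36
i=1: i≥r, start 0; Z[1]=0
i=2: i≥r, start 0; Z[2]=3 extend→box=[2,5)
i=3: min(r-i=2, Z[1]=0)=0; Z[3]=0
i=4: min(r-i=1, Z[2]=3)=1; Z[4]=1
i=5: i≥r, start 0; Z[5]=1 extend→box=[5,6)
i=6: i≥r, start 0; Z[6]=1 extend→box=[6,7)
i=7: i≥r, start 0; Z[7]=1 extend→box=[7,8)
i=8: i≥r, start 0; Z[8]=1 extend→box=[8,9)
i=9: i≥r, start 0; Z[9]=2 extend→box=[9,11)
i=10: min(r-i=1, Z[1]=0)=0; Z[10]=0
i=11: i≥r, start 0; Z[11]=0
i=12: i≥r, start 0; Z[12]=1 extend→box=[12,13)
i=13: i≥r, start 0; Z[13]=4 extend→box=[13,17)
i=14: min(r-i=3, Z[1]=0)=0; Z[14]=0
i=15: min(r-i=2, Z[2]=3)=2; Z[15]=2
i=16: min(r-i=1, Z[3]=0)=0; Z[16]=0
i=17: i≥r, start 0; Z[17]=0
i=18: i≥r, start 0; Z[18]=4 extend→box=[18,22)
i=19: min(r-i=3, Z[1]=0)=0; Z[19]=0
i=20: min(r-i=2, Z[2]=3)=2; Z[20]=2
i=21: min(r-i=1, Z[3]=0)=0; Z[21]=0
i=22: i≥r, start 0; Z[22]=0
i=23: i≥r, start 0; Z[23]=0
i=24: i≥r, start 0; Z[24]=0
i=25: i≥r, start 0; Z[25]=0
i=26: i≥r, start 0; Z[26]=6 extend→box=[26,32)
i=27: min(r-i=5, Z[1]=0)=0; Z[27]=0
i=28: min(r-i=4, Z[2]=3)=3; Z[28]=3
i=29: min(r-i=3, Z[3]=0)=0; Z[29]=0
i=30: min(r-i=2, Z[4]=1)=1; Z[30]=1
i=31: min(r-i=1, Z[5]=1)=1; Z[31]=2 extend→box=[31,33)
i=32: min(r-i=1, Z[1]=0)=0; Z[32]=0
i=33: i≥r, start 0; Z[33]=0
i=34: i≥r, start 0; Z[34]=0
i=35: i≥r, start 0; Z[35]=1 extend→box=[35,36)

[36, 0, 3, 0, 1, 1, 1, 1, 1, 2, 0, 0, 1, 4, 0, 2, 0, 0, 4, 0, 2, 0, 0, 0, 0, 0, 6, 0, 3, 0, 1, 2, 0, 0, 0, 1]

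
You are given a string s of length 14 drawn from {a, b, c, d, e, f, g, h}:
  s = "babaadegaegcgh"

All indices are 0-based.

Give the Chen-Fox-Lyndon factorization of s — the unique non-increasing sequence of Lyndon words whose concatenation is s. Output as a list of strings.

emit factor 1: 'b' (i=0, period=1)
emit factor 2: 'ab' (i=1, period=2)
emit factor 3: 'aadegaegcgh' (i=3, period=11)

["b", "ab", "aadegaegcgh"]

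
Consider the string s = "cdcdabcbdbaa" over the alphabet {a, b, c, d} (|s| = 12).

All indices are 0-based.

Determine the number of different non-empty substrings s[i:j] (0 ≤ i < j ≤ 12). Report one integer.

rank→(start, suffix):
  0 → (11, 'a')
  1 → (10, 'aa')
  2 → (4, 'abcbdbaa')
  3 → (9, 'baa')
  4 → (5, 'bcbdbaa')
  5 → (7, 'bdbaa')
  6 → (6, 'cbdbaa')
  7 → (2, 'cdabcbdbaa')
  8 → (0, 'cdcdabcbdbaa')
  9 → (3, 'dabcbdbaa')
  10 → (8, 'dbaa')
  11 → (1, 'dcdabcbdbaa')

SA = [11, 10, 4, 9, 5, 7, 6, 2, 0, 3, 8, 1]
i: (SA[i-1],SA[i]) lcp shared
  1: (11,10) 1 'a'
  2: (10,4) 1 'a'
  3: (4,9) 0 ''
  4: (9,5) 1 'b'
  5: (5,7) 1 'b'
  6: (7,6) 0 ''
  7: (6,2) 1 'c'
  8: (2,0) 2 'cd'
  9: (0,3) 0 ''
  10: (3,8) 1 'd'
  11: (8,1) 1 'd'

n(n+1)/2 = 12·13/2 = 78
Σ LCP = 0 + 1 + 1 + 0 + 1 + 1 + 0 + 1 + 2 + 0 + 1 + 1 = 9
distinct = 78 − 9 = 69

69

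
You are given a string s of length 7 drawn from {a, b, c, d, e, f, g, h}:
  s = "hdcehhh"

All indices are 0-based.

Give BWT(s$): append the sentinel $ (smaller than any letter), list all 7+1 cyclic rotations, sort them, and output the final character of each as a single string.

hdhch$he

rank  rotation  last
    0  $hdcehhh  h
    1  cehhh$hd  d
    2  dcehhh$h  h
    3  ehhh$hdc  c
    4  h$hdcehh  h
    5  hdcehhh$  $
    6  hh$hdceh  h
    7  hhh$hdce  e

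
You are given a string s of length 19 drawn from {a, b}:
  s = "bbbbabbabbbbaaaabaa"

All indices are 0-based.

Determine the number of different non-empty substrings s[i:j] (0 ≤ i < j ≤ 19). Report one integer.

144

rank→(start, suffix):
  0 → (18, 'a')
  1 → (17, 'aa')
  2 → (12, 'aaaabaa')
  3 → (13, 'aaabaa')
  4 → (14, 'aabaa')
  5 → (15, 'abaa')
  6 → (4, 'abbabbbbaaaabaa')
  7 → (7, 'abbbbaaaabaa')
  8 → (16, 'baa')
  9 → (11, 'baaaabaa')
  10 → (3, 'babbabbbbaaaabaa')
  11 → (6, 'babbbbaaaabaa')
  12 → (10, 'bbaaaabaa')
  13 → (2, 'bbabbabbbbaaaabaa')
  14 → (5, 'bbabbbbaaaabaa')
  15 → (9, 'bbbaaaabaa')
  16 → (1, 'bbbabbabbbbaaaabaa')
  17 → (8, 'bbbbaaaabaa')
  18 → (0, 'bbbbabbabbbbaaaabaa')

SA = [18, 17, 12, 13, 14, 15, 4, 7, 16, 11, 3, 6, 10, 2, 5, 9, 1, 8, 0]
rank  pair      lcp
   1  s[18:],s[17:]  1  'a'
   2  s[17:],s[12:]  2  'aa'
   3  s[12:],s[13:]  3  'aaa'
   4  s[13:],s[14:]  2  'aa'
   5  s[14:],s[15:]  1  'a'
   6  s[15:],s[4:]  2  'ab'
   7  s[4:],s[7:]  3  'abb'
   8  s[7:],s[16:]  0  ''
   9  s[16:],s[11:]  3  'baa'
  10  s[11:],s[3:]  2  'ba'
  11  s[3:],s[6:]  4  'babb'
  12  s[6:],s[10:]  1  'b'
  13  s[10:],s[2:]  3  'bba'
  14  s[2:],s[5:]  5  'bbabb'
  15  s[5:],s[9:]  2  'bb'
  16  s[9:],s[1:]  4  'bbba'
  17  s[1:],s[8:]  3  'bbb'
  18  s[8:],s[0:]  5  'bbbba'

n(n+1)/2 = 19·20/2 = 190
Σ LCP = 0 + 1 + 2 + 3 + 2 + 1 + 2 + 3 + 0 + 3 + 2 + 4 + 1 + 3 + 5 + 2 + 4 + 3 + 5 = 46
distinct = 190 − 46 = 144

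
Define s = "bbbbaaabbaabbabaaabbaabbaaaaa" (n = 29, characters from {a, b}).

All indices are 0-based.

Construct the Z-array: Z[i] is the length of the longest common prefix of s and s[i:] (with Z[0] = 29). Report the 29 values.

[29, 3, 2, 1, 0, 0, 0, 2, 1, 0, 0, 2, 1, 0, 1, 0, 0, 0, 2, 1, 0, 0, 2, 1, 0, 0, 0, 0, 0]

Z[0]=29
i=1: outside box; Z[1]=3 grow→box=[1,4)
i=2: min(r-i=2, Z[1]=3)=2; Z[2]=2
i=3: min(r-i=1, Z[2]=2)=1; Z[3]=1
i=4: outside box; Z[4]=0
i=5: outside box; Z[5]=0
i=6: outside box; Z[6]=0
i=7: outside box; Z[7]=2 grow→box=[7,9)
i=8: min(r-i=1, Z[1]=3)=1; Z[8]=1
i=9: outside box; Z[9]=0
i=10: outside box; Z[10]=0
i=11: outside box; Z[11]=2 grow→box=[11,13)
i=12: min(r-i=1, Z[1]=3)=1; Z[12]=1
i=13: outside box; Z[13]=0
i=14: outside box; Z[14]=1 grow→box=[14,15)
i=15: outside box; Z[15]=0
i=16: outside box; Z[16]=0
i=17: outside box; Z[17]=0
i=18: outside box; Z[18]=2 grow→box=[18,20)
i=19: min(r-i=1, Z[1]=3)=1; Z[19]=1
i=20: outside box; Z[20]=0
i=21: outside box; Z[21]=0
i=22: outside box; Z[22]=2 grow→box=[22,24)
i=23: min(r-i=1, Z[1]=3)=1; Z[23]=1
i=24: outside box; Z[24]=0
i=25: outside box; Z[25]=0
i=26: outside box; Z[26]=0
i=27: outside box; Z[27]=0
i=28: outside box; Z[28]=0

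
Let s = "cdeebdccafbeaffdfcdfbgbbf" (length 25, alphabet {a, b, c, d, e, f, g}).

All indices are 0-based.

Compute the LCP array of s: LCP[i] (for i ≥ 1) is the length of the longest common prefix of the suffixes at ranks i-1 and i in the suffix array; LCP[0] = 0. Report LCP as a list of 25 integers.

rank | idx | suffix
   0 |   8 | afbeaffdfcdfbgbbf
   1 |  12 | affdfcdfbgbbf
   2 |  22 | bbf
   3 |   4 | bdccafbeaffdfcdfbgbbf
   4 |  10 | beaffdfcdfbgbbf
   5 |  23 | bf
   6 |  20 | bgbbf
   7 |   7 | cafbeaffdfcdfbgbbf
   8 |   6 | ccafbeaffdfcdfbgbbf
   9 |   0 | cdeebdccafbeaffdfcdfbgbbf
  10 |  17 | cdfbgbbf
  11 |   5 | dccafbeaffdfcdfbgbbf
  12 |   1 | deebdccafbeaffdfcdfbgbbf
  13 |  18 | dfbgbbf
  14 |  15 | dfcdfbgbbf
  15 |  11 | eaffdfcdfbgbbf
  16 |   3 | ebdccafbeaffdfcdfbgbbf
  17 |   2 | eebdccafbeaffdfcdfbgbbf
  18 |  24 | f
  19 |   9 | fbeaffdfcdfbgbbf
  20 |  19 | fbgbbf
  21 |  16 | fcdfbgbbf
  22 |  14 | fdfcdfbgbbf
  23 |  13 | ffdfcdfbgbbf
  24 |  21 | gbbf

SA = [8, 12, 22, 4, 10, 23, 20, 7, 6, 0, 17, 5, 1, 18, 15, 11, 3, 2, 24, 9, 19, 16, 14, 13, 21]
i: (SA[i-1],SA[i]) lcp shared
  1: (8,12) 2 'af'
  2: (12,22) 0 ''
  3: (22,4) 1 'b'
  4: (4,10) 1 'b'
  5: (10,23) 1 'b'
  6: (23,20) 1 'b'
  7: (20,7) 0 ''
  8: (7,6) 1 'c'
  9: (6,0) 1 'c'
  10: (0,17) 2 'cd'
  11: (17,5) 0 ''
  12: (5,1) 1 'd'
  13: (1,18) 1 'd'
  14: (18,15) 2 'df'
  15: (15,11) 0 ''
  16: (11,3) 1 'e'
  17: (3,2) 1 'e'
  18: (2,24) 0 ''
  19: (24,9) 1 'f'
  20: (9,19) 2 'fb'
  21: (19,16) 1 'f'
  22: (16,14) 1 'f'
  23: (14,13) 1 'f'
  24: (13,21) 0 ''

[0, 2, 0, 1, 1, 1, 1, 0, 1, 1, 2, 0, 1, 1, 2, 0, 1, 1, 0, 1, 2, 1, 1, 1, 0]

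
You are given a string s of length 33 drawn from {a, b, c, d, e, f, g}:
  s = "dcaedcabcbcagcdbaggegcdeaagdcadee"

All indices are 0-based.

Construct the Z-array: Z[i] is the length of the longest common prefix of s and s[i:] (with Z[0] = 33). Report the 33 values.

Z[0]=33
i=1: outside box; Z[1]=0
i=2: outside box; Z[2]=0
i=3: outside box; Z[3]=0
i=4: outside box; Z[4]=3 scan→box=[4,7)
i=5: min(r-i=2, Z[1]=0)=0; Z[5]=0
i=6: min(r-i=1, Z[2]=0)=0; Z[6]=0
i=7: outside box; Z[7]=0
i=8: outside box; Z[8]=0
i=9: outside box; Z[9]=0
i=10: outside box; Z[10]=0
i=11: outside box; Z[11]=0
i=12: outside box; Z[12]=0
i=13: outside box; Z[13]=0
i=14: outside box; Z[14]=1 scan→box=[14,15)
i=15: outside box; Z[15]=0
i=16: outside box; Z[16]=0
i=17: outside box; Z[17]=0
i=18: outside box; Z[18]=0
i=19: outside box; Z[19]=0
i=20: outside box; Z[20]=0
i=21: outside box; Z[21]=0
i=22: outside box; Z[22]=1 scan→box=[22,23)
i=23: outside box; Z[23]=0
i=24: outside box; Z[24]=0
i=25: outside box; Z[25]=0
i=26: outside box; Z[26]=0
i=27: outside box; Z[27]=3 scan→box=[27,30)
i=28: min(r-i=2, Z[1]=0)=0; Z[28]=0
i=29: min(r-i=1, Z[2]=0)=0; Z[29]=0
i=30: outside box; Z[30]=1 scan→box=[30,31)
i=31: outside box; Z[31]=0
i=32: outside box; Z[32]=0

[33, 0, 0, 0, 3, 0, 0, 0, 0, 0, 0, 0, 0, 0, 1, 0, 0, 0, 0, 0, 0, 0, 1, 0, 0, 0, 0, 3, 0, 0, 1, 0, 0]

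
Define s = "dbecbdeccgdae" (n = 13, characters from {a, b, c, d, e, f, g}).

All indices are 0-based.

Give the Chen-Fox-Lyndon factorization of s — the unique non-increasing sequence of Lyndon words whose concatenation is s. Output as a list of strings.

emit factor 1: 'd' (i=0, period=1)
emit factor 2: 'bec' (i=1, period=3)
emit factor 3: 'bdeccgd' (i=4, period=7)
emit factor 4: 'ae' (i=11, period=2)

["d", "bec", "bdeccgd", "ae"]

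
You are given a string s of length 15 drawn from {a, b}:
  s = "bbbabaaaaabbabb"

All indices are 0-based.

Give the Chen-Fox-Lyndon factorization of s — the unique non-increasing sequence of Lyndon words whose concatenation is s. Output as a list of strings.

["b", "b", "b", "ab", "aaaaabbabb"]

emit factor 1: 'b' (i=0, period=1)
emit factor 2: 'b' (i=1, period=1)
emit factor 3: 'b' (i=2, period=1)
emit factor 4: 'ab' (i=3, period=2)
emit factor 5: 'aaaaabbabb' (i=5, period=10)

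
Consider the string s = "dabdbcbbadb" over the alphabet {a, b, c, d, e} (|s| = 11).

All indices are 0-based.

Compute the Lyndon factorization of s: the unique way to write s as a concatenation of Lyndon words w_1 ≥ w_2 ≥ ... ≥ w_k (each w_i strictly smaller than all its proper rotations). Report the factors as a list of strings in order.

emit factor 1: 'd' (i=0, period=1)
emit factor 2: 'abdbcbbadb' (i=1, period=10)

["d", "abdbcbbadb"]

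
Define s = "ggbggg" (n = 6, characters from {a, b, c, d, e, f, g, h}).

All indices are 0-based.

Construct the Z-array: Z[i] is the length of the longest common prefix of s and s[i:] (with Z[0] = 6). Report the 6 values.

[6, 1, 0, 2, 2, 1]

Z[0]=6
i=1: fresh scan; Z[1]=1 grow→box=[1,2)
i=2: fresh scan; Z[2]=0
i=3: fresh scan; Z[3]=2 grow→box=[3,5)
i=4: min(r-i=1, Z[1]=1)=1; Z[4]=2 grow→box=[4,6)
i=5: min(r-i=1, Z[1]=1)=1; Z[5]=1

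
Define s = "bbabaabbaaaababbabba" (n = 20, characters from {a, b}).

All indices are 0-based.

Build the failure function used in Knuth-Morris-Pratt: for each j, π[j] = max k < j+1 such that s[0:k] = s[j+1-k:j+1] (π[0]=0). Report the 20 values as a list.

π[0] = 0
j=1 s[j]='b': π[1]=1 (border 'b')
j=2 s[j]='a': k: 1→0; π[2]=0 (border '')
j=3 s[j]='b': π[3]=1 (border 'b')
j=4 s[j]='a': k: 1→0; π[4]=0 (border '')
j=5 s[j]='a': π[5]=0 (border '')
j=6 s[j]='b': π[6]=1 (border 'b')
j=7 s[j]='b': π[7]=2 (border 'bb')
j=8 s[j]='a': π[8]=3 (border 'bba')
j=9 s[j]='a': k: 3→0; π[9]=0 (border '')
j=10 s[j]='a': π[10]=0 (border '')
j=11 s[j]='a': π[11]=0 (border '')
j=12 s[j]='b': π[12]=1 (border 'b')
j=13 s[j]='a': k: 1→0; π[13]=0 (border '')
j=14 s[j]='b': π[14]=1 (border 'b')
j=15 s[j]='b': π[15]=2 (border 'bb')
j=16 s[j]='a': π[16]=3 (border 'bba')
j=17 s[j]='b': π[17]=4 (border 'bbab')
j=18 s[j]='b': k: 4→1; π[18]=2 (border 'bb')
j=19 s[j]='a': π[19]=3 (border 'bba')

[0, 1, 0, 1, 0, 0, 1, 2, 3, 0, 0, 0, 1, 0, 1, 2, 3, 4, 2, 3]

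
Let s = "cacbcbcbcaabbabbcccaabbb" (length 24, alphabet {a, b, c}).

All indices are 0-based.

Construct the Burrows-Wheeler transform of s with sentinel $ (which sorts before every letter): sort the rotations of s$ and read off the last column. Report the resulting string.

rank  rotation                   last
    0  $cacbcbcbcaabbabbcccaabbb  b
    1  aabbabbcccaabbb$cacbcbcbc  c
    2  aabbb$cacbcbcbcaabbabbccc  c
    3  abbabbcccaabbb$cacbcbcbca  a
    4  abbb$cacbcbcbcaabbabbccca  a
    5  abbcccaabbb$cacbcbcbcaabb  b
    6  acbcbcbcaabbabbcccaabbb$c  c
    7  b$cacbcbcbcaabbabbcccaabb  b
    8  babbcccaabbb$cacbcbcbcaab  b
    9  bb$cacbcbcbcaabbabbcccaab  b
   10  bbabbcccaabbb$cacbcbcbcaa  a
   11  bbb$cacbcbcbcaabbabbcccaa  a
   12  bbcccaabbb$cacbcbcbcaabba  a
   13  bcaabbabbcccaabbb$cacbcbc  c
   14  bcbcaabbabbcccaabbb$cacbc  c
   15  bcbcbcaabbabbcccaabbb$cac  c
   16  bcccaabbb$cacbcbcbcaabbab  b
   17  caabbabbcccaabbb$cacbcbcb  b
   18  caabbb$cacbcbcbcaabbabbcc  c
   19  cacbcbcbcaabbabbcccaabbb$  $
   20  cbcaabbabbcccaabbb$cacbcb  b
   21  cbcbcaabbabbcccaabbb$cacb  b
   22  cbcbcbcaabbabbcccaabbb$ca  a
   23  ccaabbb$cacbcbcbcaabbabbc  c
   24  cccaabbb$cacbcbcbcaabbabb  b

bccaabcbbbaaacccbbc$bbacb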